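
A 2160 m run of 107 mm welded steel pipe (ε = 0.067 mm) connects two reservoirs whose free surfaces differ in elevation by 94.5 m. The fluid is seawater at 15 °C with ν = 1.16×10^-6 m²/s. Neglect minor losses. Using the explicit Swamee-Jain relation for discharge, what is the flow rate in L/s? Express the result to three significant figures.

Swamee-Jain (Type II): Q = -0.965·√(gD⁵h_f/L)·ln[ε/(3.7D) + √(3.17ν²L/(gD³h_f))]
√(gD⁵h_f/L) = √(9.81·0.107⁵·94.5/2160) = 0.002453
ε/(3.7D) = 1.69×10^-4; √(3.17ν²L/(gD³h_f)) = 9.01×10^-5
Q = -0.965·0.002453·ln(2.593×10^-4) = 0.01955 m³/s
Check: V = 2.17 m/s, Re = 2.01×10^5, f = 0.01956, h_f = 95.2 m ≈ 94.5 m ✓

Q ≈ 19.6 L/s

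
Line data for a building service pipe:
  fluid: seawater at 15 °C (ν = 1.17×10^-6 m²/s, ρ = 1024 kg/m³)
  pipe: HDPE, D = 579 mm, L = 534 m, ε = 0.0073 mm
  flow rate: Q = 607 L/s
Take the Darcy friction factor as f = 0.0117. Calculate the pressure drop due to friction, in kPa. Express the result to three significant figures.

V = 4Q/(πD²) = 4·0.607/(π·0.579²) = 2.305 m/s
h_f = f(L/D)V²/(2g) = 0.01170·(534/0.579)·2.305²/(2·9.81) = 2.923 m
Δp = ρg·h_f = 1024·9.81·2.923 = 29.36 kPa

Δp ≈ 29.4 kPa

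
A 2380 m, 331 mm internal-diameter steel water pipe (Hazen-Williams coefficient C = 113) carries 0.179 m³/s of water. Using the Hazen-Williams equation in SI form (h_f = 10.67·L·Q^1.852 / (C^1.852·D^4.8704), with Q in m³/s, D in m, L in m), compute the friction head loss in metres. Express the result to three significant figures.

h_f = 10.67·2380·0.179^1.852 / (113^1.852·0.331^4.8704) = 36.09 m

h_f ≈ 36.1 m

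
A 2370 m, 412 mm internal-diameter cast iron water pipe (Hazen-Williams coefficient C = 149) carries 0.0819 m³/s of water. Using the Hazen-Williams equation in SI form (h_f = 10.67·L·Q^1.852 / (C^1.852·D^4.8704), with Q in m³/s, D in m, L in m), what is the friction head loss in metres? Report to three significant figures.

h_f ≈ 1.74 m

h_f = 10.67·2370·0.0819^1.852 / (149^1.852·0.412^4.8704) = 1.743 m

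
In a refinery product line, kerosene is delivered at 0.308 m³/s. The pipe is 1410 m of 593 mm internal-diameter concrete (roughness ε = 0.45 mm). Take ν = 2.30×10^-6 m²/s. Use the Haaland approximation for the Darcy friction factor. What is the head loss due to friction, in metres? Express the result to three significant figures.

V = 4Q/(πD²) = 4·0.308/(π·0.593²) = 1.115 m/s
Re = VD/ν = 1.115·0.593/2.30×10^-6 = 2.88×10^5 → turbulent
ε/D = 0.45/593 = 7.59×10^-4
Haaland: f = 0.01948
h_f = f(L/D)V²/(2g) = 0.01948·(1410/0.593)·1.115²/(2·9.81) = 2.936 m

h_f ≈ 2.94 m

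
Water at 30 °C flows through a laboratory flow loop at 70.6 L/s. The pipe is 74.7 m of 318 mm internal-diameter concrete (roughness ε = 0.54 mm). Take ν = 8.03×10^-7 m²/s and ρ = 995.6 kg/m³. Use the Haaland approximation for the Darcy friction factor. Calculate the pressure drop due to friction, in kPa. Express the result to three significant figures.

V = 4Q/(πD²) = 4·0.0706/(π·0.318²) = 0.8889 m/s
Re = VD/ν = 0.8889·0.318/8.03×10^-7 = 3.52×10^5 → turbulent
ε/D = 0.54/318 = 0.00170
Haaland: f = 0.02299
h_f = f(L/D)V²/(2g) = 0.02299·(74.7/0.318)·0.8889²/(2·9.81) = 0.2175 m
Δp = ρg·h_f = 995.6·9.81·0.2175 = 2.124 kPa

Δp ≈ 2.12 kPa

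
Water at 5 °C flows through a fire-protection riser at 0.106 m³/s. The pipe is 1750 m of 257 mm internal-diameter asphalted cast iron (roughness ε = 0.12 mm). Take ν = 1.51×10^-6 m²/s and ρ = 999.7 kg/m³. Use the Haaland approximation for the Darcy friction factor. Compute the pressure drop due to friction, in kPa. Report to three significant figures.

V = 4Q/(πD²) = 4·0.106/(π·0.257²) = 2.043 m/s
Re = VD/ν = 2.043·0.257/1.51×10^-6 = 3.48×10^5 → turbulent
ε/D = 0.12/257 = 4.67×10^-4
Haaland: f = 0.01771
h_f = f(L/D)V²/(2g) = 0.01771·(1750/0.257)·2.043²/(2·9.81) = 25.66 m
Δp = ρg·h_f = 999.7·9.81·25.66 = 251.7 kPa

Δp ≈ 252 kPa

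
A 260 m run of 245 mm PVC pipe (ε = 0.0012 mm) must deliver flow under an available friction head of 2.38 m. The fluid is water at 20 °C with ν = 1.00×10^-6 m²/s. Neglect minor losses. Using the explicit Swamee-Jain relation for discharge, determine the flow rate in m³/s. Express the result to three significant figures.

Swamee-Jain (Type II): Q = -0.965·√(gD⁵h_f/L)·ln[ε/(3.7D) + √(3.17ν²L/(gD³h_f))]
√(gD⁵h_f/L) = √(9.81·0.245⁵·2.38/260) = 0.008903
ε/(3.7D) = 1.32×10^-6; √(3.17ν²L/(gD³h_f)) = 4.90×10^-5
Q = -0.965·0.008903·ln(5.032×10^-5) = 0.08503 m³/s
Check: V = 1.80 m/s, Re = 4.42×10^5, f = 0.01346, h_f = 2.37 m ≈ 2.38 m ✓

Q ≈ 0.0850 m³/s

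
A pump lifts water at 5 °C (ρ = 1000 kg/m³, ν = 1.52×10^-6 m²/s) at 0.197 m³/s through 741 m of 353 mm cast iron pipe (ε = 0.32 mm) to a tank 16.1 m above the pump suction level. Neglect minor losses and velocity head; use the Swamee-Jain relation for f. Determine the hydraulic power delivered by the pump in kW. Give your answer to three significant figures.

V = 4Q/(πD²) = 2.013 m/s; Re = 4.67×10^5; ε/D = 9.07×10^-4; f = 0.01998
h_f = f(L/D)V²/2g = 8.662 m
Total head H = z + h_f = 16.1 + 8.662 = 24.76 m
P_hyd = ρgQH = 1000·9.81·0.197·24.76 = 47.85 kW

P_hyd ≈ 47.9 kW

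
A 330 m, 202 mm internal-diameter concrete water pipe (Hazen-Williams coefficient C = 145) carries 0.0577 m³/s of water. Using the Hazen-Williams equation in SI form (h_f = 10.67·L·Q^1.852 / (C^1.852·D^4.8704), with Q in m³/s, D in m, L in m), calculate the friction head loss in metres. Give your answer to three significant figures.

h_f = 10.67·330·0.0577^1.852 / (145^1.852·0.202^4.8704) = 4.293 m

h_f ≈ 4.29 m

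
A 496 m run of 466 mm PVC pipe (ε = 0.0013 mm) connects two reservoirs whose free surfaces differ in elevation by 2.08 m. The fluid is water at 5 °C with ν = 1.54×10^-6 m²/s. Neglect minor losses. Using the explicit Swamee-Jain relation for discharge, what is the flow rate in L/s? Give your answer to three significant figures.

Swamee-Jain (Type II): Q = -0.965·√(gD⁵h_f/L)·ln[ε/(3.7D) + √(3.17ν²L/(gD³h_f))]
√(gD⁵h_f/L) = √(9.81·0.466⁵·2.08/496) = 0.03007
ε/(3.7D) = 7.54×10^-7; √(3.17ν²L/(gD³h_f)) = 4.25×10^-5
Q = -0.965·0.03007·ln(4.325×10^-5) = 0.2916 m³/s
Check: V = 1.71 m/s, Re = 5.17×10^5, f = 0.01306, h_f = 2.07 m ≈ 2.08 m ✓

Q ≈ 292 L/s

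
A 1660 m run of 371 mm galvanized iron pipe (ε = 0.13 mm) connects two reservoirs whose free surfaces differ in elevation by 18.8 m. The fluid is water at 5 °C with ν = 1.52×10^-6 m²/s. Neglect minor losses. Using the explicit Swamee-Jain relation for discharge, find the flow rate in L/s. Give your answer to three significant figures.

Q ≈ 241 L/s

Swamee-Jain (Type II): Q = -0.965·√(gD⁵h_f/L)·ln[ε/(3.7D) + √(3.17ν²L/(gD³h_f))]
√(gD⁵h_f/L) = √(9.81·0.371⁵·18.8/1660) = 0.02794
ε/(3.7D) = 9.47×10^-5; √(3.17ν²L/(gD³h_f)) = 3.59×10^-5
Q = -0.965·0.02794·ln(1.306×10^-4) = 0.2412 m³/s
Check: V = 2.23 m/s, Re = 5.45×10^5, f = 0.01667, h_f = 18.9 m ≈ 18.8 m ✓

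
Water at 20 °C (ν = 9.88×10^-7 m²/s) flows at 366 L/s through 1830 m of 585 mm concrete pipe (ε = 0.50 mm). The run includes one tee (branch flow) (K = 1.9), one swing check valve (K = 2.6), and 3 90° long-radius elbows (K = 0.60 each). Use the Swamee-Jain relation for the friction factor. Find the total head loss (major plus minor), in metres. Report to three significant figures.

V = 4Q/(πD²) = 1.362 m/s; V²/2g = 0.09451 m
Re = 8.06×10^5, ε/D = 8.55×10^-4 → f = 0.01943 (Swamee-Jain)
Major: h_f = f(L/D)·V²/2g = 0.01943·3128·0.09451 = 5.744 m
Minor: ΣK = 6.30; h_m = ΣK·V²/2g = 0.5954 m
Total H_L = 5.744 + 0.5954 = 6.339 m

H_L ≈ 6.34 m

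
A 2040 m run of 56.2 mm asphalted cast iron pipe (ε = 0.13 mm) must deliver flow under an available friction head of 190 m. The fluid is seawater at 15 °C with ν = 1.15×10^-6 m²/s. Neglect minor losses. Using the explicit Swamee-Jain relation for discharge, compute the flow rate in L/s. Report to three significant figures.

Swamee-Jain (Type II): Q = -0.965·√(gD⁵h_f/L)·ln[ε/(3.7D) + √(3.17ν²L/(gD³h_f))]
√(gD⁵h_f/L) = √(9.81·0.0562⁵·190/2040) = 7.157×10^-4
ε/(3.7D) = 6.25×10^-4; √(3.17ν²L/(gD³h_f)) = 1.61×10^-4
Q = -0.965·7.157×10^-4·ln(7.860×10^-4) = 0.004937 m³/s
Check: V = 1.99 m/s, Re = 9.73×10^4, f = 0.02617, h_f = 192 m ≈ 190 m ✓

Q ≈ 4.94 L/s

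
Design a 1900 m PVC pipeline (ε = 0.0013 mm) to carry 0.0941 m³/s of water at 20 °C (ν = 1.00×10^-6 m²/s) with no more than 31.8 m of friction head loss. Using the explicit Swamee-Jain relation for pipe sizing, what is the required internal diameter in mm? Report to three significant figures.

D ≈ 228 mm

Swamee-Jain (Type III): D = 0.66·[ε^1.25·(LQ²/(gh_f))^4.75 + ν·Q^9.4·(L/(gh_f))^5.2]^0.04
LQ²/(gh_f) = 0.05393; L/(gh_f) = 6.091
Term 1 = ε^1.25·(…)^4.75 = 4.16×10^-14; Term 2 = ν·Q^9.4·(…)^5.2 = 2.70×10^-12
D = 0.66·(4.16×10^-14 + 2.70×10^-12)^0.04 = 0.2276 m = 228 mm
Check: V = 2.31 m/s, Re = 5.27×10^5, f = 0.01307, h_f = 29.8 m ≈ 31.8 m ✓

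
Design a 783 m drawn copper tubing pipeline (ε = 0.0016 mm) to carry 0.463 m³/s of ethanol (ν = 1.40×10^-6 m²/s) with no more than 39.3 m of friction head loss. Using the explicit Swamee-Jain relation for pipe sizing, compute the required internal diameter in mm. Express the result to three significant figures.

D ≈ 334 mm

Swamee-Jain (Type III): D = 0.66·[ε^1.25·(LQ²/(gh_f))^4.75 + ν·Q^9.4·(L/(gh_f))^5.2]^0.04
LQ²/(gh_f) = 0.4354; L/(gh_f) = 2.031
Term 1 = ε^1.25·(…)^4.75 = 1.10×10^-9; Term 2 = ν·Q^9.4·(…)^5.2 = 4.01×10^-8
D = 0.66·(1.10×10^-9 + 4.01×10^-8)^0.04 = 0.3343 m = 334 mm
Check: V = 5.28 m/s, Re = 1.26×10^6, f = 0.01131, h_f = 37.6 m ≈ 39.3 m ✓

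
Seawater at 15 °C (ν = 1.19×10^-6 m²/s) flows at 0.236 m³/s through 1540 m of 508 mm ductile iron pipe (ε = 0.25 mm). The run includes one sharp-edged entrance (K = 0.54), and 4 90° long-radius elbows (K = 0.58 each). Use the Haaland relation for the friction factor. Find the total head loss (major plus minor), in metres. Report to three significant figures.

V = 4Q/(πD²) = 1.164 m/s; V²/2g = 0.06910 m
Re = 4.97×10^5, ε/D = 4.92×10^-4 → f = 0.01753 (Haaland)
Major: h_f = f(L/D)·V²/2g = 0.01753·3031·0.06910 = 3.673 m
Minor: ΣK = 2.86; h_m = ΣK·V²/2g = 0.1976 m
Total H_L = 3.673 + 0.1976 = 3.870 m

H_L ≈ 3.87 m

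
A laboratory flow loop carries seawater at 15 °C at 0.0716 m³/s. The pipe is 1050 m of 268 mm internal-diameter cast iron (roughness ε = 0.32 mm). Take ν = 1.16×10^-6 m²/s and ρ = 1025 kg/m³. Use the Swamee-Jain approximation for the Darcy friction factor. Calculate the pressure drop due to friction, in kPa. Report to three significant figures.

Δp ≈ 69.7 kPa

V = 4Q/(πD²) = 4·0.0716/(π·0.268²) = 1.269 m/s
Re = VD/ν = 1.269·0.268/1.16×10^-6 = 2.93×10^5 → turbulent
ε/D = 0.32/268 = 0.00119
Swamee-Jain: f = 0.02154
h_f = f(L/D)V²/(2g) = 0.02154·(1050/0.268)·1.269²/(2·9.81) = 6.928 m
Δp = ρg·h_f = 1025·9.81·6.928 = 69.67 kPa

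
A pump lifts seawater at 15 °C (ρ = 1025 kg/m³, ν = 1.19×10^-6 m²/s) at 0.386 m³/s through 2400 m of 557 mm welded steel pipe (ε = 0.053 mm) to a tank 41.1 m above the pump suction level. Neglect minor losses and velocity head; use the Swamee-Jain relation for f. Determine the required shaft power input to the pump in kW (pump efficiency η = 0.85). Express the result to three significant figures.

P_shaft ≈ 222 kW

V = 4Q/(πD²) = 1.584 m/s; Re = 7.41×10^5; ε/D = 9.52×10^-5; f = 0.01381
h_f = f(L/D)V²/2g = 7.611 m
Total head H = z + h_f = 41.1 + 7.611 = 48.71 m
P_hyd = ρgQH = 1025·9.81·0.386·48.71 = 189.1 kW
P_shaft = P_hyd/η = 189.1/0.85 = 222.4 kW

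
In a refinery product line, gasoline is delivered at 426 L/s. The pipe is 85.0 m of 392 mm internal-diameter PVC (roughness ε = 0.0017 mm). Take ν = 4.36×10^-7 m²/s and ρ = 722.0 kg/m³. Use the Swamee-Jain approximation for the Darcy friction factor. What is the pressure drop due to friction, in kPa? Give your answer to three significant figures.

V = 4Q/(πD²) = 4·0.426/(π·0.392²) = 3.530 m/s
Re = VD/ν = 3.530·0.392/4.36×10^-7 = 3.17×10^6 → turbulent
ε/D = 0.0017/392 = 4.34×10^-6
Swamee-Jain: f = 0.009867
h_f = f(L/D)V²/(2g) = 0.009867·(85.0/0.392)·3.530²/(2·9.81) = 1.359 m
Δp = ρg·h_f = 722.0·9.81·1.359 = 9.623 kPa

Δp ≈ 9.62 kPa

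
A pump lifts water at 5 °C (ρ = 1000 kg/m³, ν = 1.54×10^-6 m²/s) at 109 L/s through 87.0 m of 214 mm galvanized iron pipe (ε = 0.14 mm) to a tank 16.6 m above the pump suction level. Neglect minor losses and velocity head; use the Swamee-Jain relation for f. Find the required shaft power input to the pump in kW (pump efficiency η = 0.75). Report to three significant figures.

V = 4Q/(πD²) = 3.030 m/s; Re = 4.21×10^5; ε/D = 6.54×10^-4; f = 0.01882
h_f = f(L/D)V²/2g = 3.581 m
Total head H = z + h_f = 16.6 + 3.581 = 20.18 m
P_hyd = ρgQH = 1000·9.81·0.109·20.18 = 21.58 kW
P_shaft = P_hyd/η = 21.58/0.75 = 28.77 kW

P_shaft ≈ 28.8 kW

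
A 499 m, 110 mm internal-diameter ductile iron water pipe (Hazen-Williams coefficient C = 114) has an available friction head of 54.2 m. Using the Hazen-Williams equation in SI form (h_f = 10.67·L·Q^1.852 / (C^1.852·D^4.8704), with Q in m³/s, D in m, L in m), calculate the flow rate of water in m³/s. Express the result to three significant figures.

Q ≈ 0.0289 m³/s

Rearranging: Q = [h_f·C^1.852·D^4.8704 / (10.67·L)]^(1/1.852)
Q = [54.2·114^1.852·0.110^4.8704 / (10.67·499)]^0.540 = 0.02885 m³/s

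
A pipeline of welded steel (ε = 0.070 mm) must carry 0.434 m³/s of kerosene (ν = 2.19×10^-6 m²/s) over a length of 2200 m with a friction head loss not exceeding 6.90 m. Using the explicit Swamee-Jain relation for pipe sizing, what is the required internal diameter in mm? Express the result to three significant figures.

D ≈ 601 mm

Swamee-Jain (Type III): D = 0.66·[ε^1.25·(LQ²/(gh_f))^4.75 + ν·Q^9.4·(L/(gh_f))^5.2]^0.04
LQ²/(gh_f) = 6.122; L/(gh_f) = 32.50
Term 1 = ε^1.25·(…)^4.75 = 0.0350; Term 2 = ν·Q^9.4·(…)^5.2 = 0.0623
D = 0.66·(0.0350 + 0.0623)^0.04 = 0.6013 m = 601 mm
Check: V = 1.53 m/s, Re = 4.20×10^5, f = 0.01495, h_f = 6.51 m ≈ 6.90 m ✓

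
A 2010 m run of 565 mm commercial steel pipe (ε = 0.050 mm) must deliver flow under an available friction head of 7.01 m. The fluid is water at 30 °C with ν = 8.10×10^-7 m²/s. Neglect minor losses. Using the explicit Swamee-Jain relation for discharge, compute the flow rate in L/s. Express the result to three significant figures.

Q ≈ 431 L/s

Swamee-Jain (Type II): Q = -0.965·√(gD⁵h_f/L)·ln[ε/(3.7D) + √(3.17ν²L/(gD³h_f))]
√(gD⁵h_f/L) = √(9.81·0.565⁵·7.01/2010) = 0.04438
ε/(3.7D) = 2.39×10^-5; √(3.17ν²L/(gD³h_f)) = 1.84×10^-5
Q = -0.965·0.04438·ln(4.228×10^-5) = 0.4313 m³/s
Check: V = 1.72 m/s, Re = 1.20×10^6, f = 0.01313, h_f = 7.05 m ≈ 7.01 m ✓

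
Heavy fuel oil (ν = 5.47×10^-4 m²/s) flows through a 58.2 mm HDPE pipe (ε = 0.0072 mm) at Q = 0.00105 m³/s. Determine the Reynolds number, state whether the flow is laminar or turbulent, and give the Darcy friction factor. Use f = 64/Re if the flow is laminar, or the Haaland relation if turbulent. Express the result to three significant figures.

V = 4Q/(πD²) = 0.3947 m/s
Re = VD/ν = 0.3947·0.0582/5.47×10^-4 = 42.0
Re < 2300 → laminar → f = 64/Re = 1.524

Re ≈ 42.0; laminar; f = 64/Re ≈ 1.52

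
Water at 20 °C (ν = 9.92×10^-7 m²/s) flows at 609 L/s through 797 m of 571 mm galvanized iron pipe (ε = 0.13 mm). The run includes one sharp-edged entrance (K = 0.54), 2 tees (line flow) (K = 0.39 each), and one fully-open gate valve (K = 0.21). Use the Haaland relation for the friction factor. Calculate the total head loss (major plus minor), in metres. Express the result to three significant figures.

V = 4Q/(πD²) = 2.378 m/s; V²/2g = 0.2883 m
Re = 1.37×10^6, ε/D = 2.28×10^-4 → f = 0.01470 (Haaland)
Major: h_f = f(L/D)·V²/2g = 0.01470·1396·0.2883 = 5.917 m
Minor: ΣK = 1.53; h_m = ΣK·V²/2g = 0.4411 m
Total H_L = 5.917 + 0.4411 = 6.358 m

H_L ≈ 6.36 m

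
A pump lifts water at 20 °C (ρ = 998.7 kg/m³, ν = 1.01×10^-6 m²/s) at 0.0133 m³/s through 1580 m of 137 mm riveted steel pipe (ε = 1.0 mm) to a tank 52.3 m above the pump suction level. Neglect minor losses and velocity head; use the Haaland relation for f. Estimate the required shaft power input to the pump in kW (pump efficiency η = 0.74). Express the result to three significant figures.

P_shaft ≈ 12.1 kW

V = 4Q/(πD²) = 0.9022 m/s; Re = 1.22×10^5; ε/D = 0.00730; f = 0.03479
h_f = f(L/D)V²/2g = 16.65 m
Total head H = z + h_f = 52.3 + 16.65 = 68.95 m
P_hyd = ρgQH = 998.7·9.81·0.0133·68.95 = 8.984 kW
P_shaft = P_hyd/η = 8.984/0.74 = 12.14 kW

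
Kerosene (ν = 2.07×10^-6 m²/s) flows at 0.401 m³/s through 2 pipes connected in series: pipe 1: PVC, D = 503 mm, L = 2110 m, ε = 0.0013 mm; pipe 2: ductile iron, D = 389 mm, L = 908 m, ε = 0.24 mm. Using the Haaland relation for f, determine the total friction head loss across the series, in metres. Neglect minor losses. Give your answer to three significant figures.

Pipe 1: V = 2.018 m/s, Re = 4.90×10^5, ε/D = 2.58×10^-6, f = 0.01314, h_1 = f(L/D)V²/2g = 11.44 m
Pipe 2: V = 3.374 m/s, Re = 6.34×10^5, ε/D = 6.17×10^-4, f = 0.01814, h_2 = f(L/D)V²/2g = 24.56 m
Series → Q common, losses add: H = Σh = 36.00 m

H ≈ 36.0 m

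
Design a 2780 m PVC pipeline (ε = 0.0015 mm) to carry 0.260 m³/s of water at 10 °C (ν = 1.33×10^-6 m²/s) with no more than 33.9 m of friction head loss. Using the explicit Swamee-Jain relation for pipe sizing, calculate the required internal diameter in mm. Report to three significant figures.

D ≈ 360 mm

Swamee-Jain (Type III): D = 0.66·[ε^1.25·(LQ²/(gh_f))^4.75 + ν·Q^9.4·(L/(gh_f))^5.2]^0.04
LQ²/(gh_f) = 0.5651; L/(gh_f) = 8.359
Term 1 = ε^1.25·(…)^4.75 = 3.49×10^-9; Term 2 = ν·Q^9.4·(…)^5.2 = 2.63×10^-7
D = 0.66·(3.49×10^-9 + 2.63×10^-7)^0.04 = 0.3602 m = 360 mm
Check: V = 2.55 m/s, Re = 6.91×10^5, f = 0.01245, h_f = 31.9 m ≈ 33.9 m ✓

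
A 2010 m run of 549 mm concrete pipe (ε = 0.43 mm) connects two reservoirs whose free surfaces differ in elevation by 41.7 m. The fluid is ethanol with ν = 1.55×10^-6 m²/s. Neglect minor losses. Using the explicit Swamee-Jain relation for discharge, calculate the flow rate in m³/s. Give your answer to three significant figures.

Q ≈ 0.816 m³/s

Swamee-Jain (Type II): Q = -0.965·√(gD⁵h_f/L)·ln[ε/(3.7D) + √(3.17ν²L/(gD³h_f))]
√(gD⁵h_f/L) = √(9.81·0.549⁵·41.7/2010) = 0.1007
ε/(3.7D) = 2.12×10^-4; √(3.17ν²L/(gD³h_f)) = 1.50×10^-5
Q = -0.965·0.1007·ln(2.267×10^-4) = 0.8159 m³/s
Check: V = 3.45 m/s, Re = 1.22×10^6, f = 0.01890, h_f = 41.9 m ≈ 41.7 m ✓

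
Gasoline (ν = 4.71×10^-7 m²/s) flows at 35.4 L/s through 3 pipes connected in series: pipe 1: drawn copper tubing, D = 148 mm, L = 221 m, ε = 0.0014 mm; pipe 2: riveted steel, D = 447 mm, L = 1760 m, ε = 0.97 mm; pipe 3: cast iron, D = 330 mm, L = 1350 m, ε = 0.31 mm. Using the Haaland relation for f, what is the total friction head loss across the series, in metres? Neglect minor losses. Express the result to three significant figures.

Pipe 1: V = 2.058 m/s, Re = 6.47×10^5, ε/D = 9.46×10^-6, f = 0.01261, h_1 = f(L/D)V²/2g = 4.064 m
Pipe 2: V = 0.2256 m/s, Re = 2.14×10^5, ε/D = 0.00217, f = 0.02468, h_2 = f(L/D)V²/2g = 0.2520 m
Pipe 3: V = 0.4139 m/s, Re = 2.90×10^5, ε/D = 9.39×10^-4, f = 0.02029, h_3 = f(L/D)V²/2g = 0.7248 m
Series → Q common, losses add: H = Σh = 5.041 m

H ≈ 5.04 m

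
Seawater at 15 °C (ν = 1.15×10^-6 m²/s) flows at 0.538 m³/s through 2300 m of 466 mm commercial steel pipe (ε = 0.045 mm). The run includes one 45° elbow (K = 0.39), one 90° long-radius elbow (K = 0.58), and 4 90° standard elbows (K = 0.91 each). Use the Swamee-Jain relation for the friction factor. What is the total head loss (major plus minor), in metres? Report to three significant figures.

H_L ≈ 35.4 m

V = 4Q/(πD²) = 3.154 m/s; V²/2g = 0.5072 m
Re = 1.28×10^6, ε/D = 9.66×10^-5 → f = 0.01320 (Swamee-Jain)
Major: h_f = f(L/D)·V²/2g = 0.01320·4936·0.5072 = 33.03 m
Minor: ΣK = 4.61; h_m = ΣK·V²/2g = 2.338 m
Total H_L = 33.03 + 2.338 = 35.37 m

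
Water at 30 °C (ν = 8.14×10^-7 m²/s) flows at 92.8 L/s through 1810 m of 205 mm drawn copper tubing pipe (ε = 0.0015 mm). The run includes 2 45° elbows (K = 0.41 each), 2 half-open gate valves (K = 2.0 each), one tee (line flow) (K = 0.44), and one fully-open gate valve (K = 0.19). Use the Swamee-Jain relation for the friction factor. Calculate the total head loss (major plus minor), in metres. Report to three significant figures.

H_L ≈ 46.5 m

V = 4Q/(πD²) = 2.812 m/s; V²/2g = 0.4029 m
Re = 7.08×10^5, ε/D = 7.32×10^-6 → f = 0.01246 (Swamee-Jain)
Major: h_f = f(L/D)·V²/2g = 0.01246·8829·0.4029 = 44.32 m
Minor: ΣK = 5.45; h_m = ΣK·V²/2g = 2.196 m
Total H_L = 44.32 + 2.196 = 46.52 m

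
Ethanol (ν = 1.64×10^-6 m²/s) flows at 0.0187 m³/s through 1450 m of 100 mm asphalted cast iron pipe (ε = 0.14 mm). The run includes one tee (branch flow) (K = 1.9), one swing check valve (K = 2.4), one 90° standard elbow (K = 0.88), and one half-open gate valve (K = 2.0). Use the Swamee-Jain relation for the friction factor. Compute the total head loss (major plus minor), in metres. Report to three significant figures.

H_L ≈ 98.6 m

V = 4Q/(πD²) = 2.381 m/s; V²/2g = 0.2889 m
Re = 1.45×10^5, ε/D = 0.00140 → f = 0.02304 (Swamee-Jain)
Major: h_f = f(L/D)·V²/2g = 0.02304·14500·0.2889 = 96.53 m
Minor: ΣK = 7.18; h_m = ΣK·V²/2g = 2.075 m
Total H_L = 96.53 + 2.075 = 98.60 m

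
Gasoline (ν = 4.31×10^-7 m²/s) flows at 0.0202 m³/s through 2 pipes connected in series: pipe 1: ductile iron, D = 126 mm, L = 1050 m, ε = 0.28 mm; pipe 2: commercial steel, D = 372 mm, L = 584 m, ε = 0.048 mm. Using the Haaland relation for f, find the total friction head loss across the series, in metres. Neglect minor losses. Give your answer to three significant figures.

H ≈ 27.3 m

Pipe 1: V = 1.620 m/s, Re = 4.74×10^5, ε/D = 0.00222, f = 0.02446, h_1 = f(L/D)V²/2g = 27.26 m
Pipe 2: V = 0.1859 m/s, Re = 1.60×10^5, ε/D = 1.29×10^-4, f = 0.01697, h_2 = f(L/D)V²/2g = 0.04689 m
Series → Q common, losses add: H = Σh = 27.31 m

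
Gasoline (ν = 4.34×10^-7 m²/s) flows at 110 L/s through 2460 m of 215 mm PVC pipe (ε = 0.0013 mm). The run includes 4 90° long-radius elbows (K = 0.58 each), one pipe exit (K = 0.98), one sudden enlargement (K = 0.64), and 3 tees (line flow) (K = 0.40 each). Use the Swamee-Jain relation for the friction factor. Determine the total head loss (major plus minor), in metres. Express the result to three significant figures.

V = 4Q/(πD²) = 3.030 m/s; V²/2g = 0.4679 m
Re = 1.50×10^6, ε/D = 6.05×10^-6 → f = 0.01105 (Swamee-Jain)
Major: h_f = f(L/D)·V²/2g = 0.01105·11442·0.4679 = 59.14 m
Minor: ΣK = 5.14; h_m = ΣK·V²/2g = 2.405 m
Total H_L = 59.14 + 2.405 = 61.55 m

H_L ≈ 61.5 m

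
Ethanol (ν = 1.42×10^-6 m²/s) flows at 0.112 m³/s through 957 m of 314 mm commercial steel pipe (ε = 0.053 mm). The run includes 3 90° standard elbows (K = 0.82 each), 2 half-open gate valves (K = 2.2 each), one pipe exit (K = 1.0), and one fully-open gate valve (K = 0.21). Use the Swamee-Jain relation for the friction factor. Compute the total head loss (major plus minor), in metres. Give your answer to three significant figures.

H_L ≈ 6.04 m

V = 4Q/(πD²) = 1.446 m/s; V²/2g = 0.1066 m
Re = 3.20×10^5, ε/D = 1.69×10^-4 → f = 0.01593 (Swamee-Jain)
Major: h_f = f(L/D)·V²/2g = 0.01593·3048·0.1066 = 5.178 m
Minor: ΣK = 8.07; h_m = ΣK·V²/2g = 0.8604 m
Total H_L = 5.178 + 0.8604 = 6.038 m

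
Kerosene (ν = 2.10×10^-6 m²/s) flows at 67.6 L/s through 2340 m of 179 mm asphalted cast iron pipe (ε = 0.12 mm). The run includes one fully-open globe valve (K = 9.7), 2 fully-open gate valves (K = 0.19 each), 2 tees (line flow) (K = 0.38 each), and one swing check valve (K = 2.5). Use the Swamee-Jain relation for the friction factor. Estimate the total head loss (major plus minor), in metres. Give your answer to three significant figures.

V = 4Q/(πD²) = 2.686 m/s; V²/2g = 0.3678 m
Re = 2.29×10^5, ε/D = 6.70×10^-4 → f = 0.01958 (Swamee-Jain)
Major: h_f = f(L/D)·V²/2g = 0.01958·13073·0.3678 = 94.15 m
Minor: ΣK = 13.3; h_m = ΣK·V²/2g = 4.906 m
Total H_L = 94.15 + 4.906 = 99.06 m

H_L ≈ 99.1 m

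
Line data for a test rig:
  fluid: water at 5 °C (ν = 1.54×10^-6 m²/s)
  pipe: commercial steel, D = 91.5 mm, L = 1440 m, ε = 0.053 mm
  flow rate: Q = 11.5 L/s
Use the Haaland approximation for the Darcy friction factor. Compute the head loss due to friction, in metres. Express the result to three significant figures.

V = 4Q/(πD²) = 4·0.0115/(π·0.0915²) = 1.749 m/s
Re = VD/ν = 1.749·0.0915/1.54×10^-6 = 1.04×10^5 → turbulent
ε/D = 0.053/91.5 = 5.79×10^-4
Haaland: f = 0.02030
h_f = f(L/D)V²/(2g) = 0.02030·(1440/0.0915)·1.749²/(2·9.81) = 49.80 m

h_f ≈ 49.8 m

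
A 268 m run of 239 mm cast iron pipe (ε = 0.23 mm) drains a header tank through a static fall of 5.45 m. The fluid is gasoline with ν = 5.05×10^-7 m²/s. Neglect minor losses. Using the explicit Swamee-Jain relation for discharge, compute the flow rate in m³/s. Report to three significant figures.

Q ≈ 0.0986 m³/s

Swamee-Jain (Type II): Q = -0.965·√(gD⁵h_f/L)·ln[ε/(3.7D) + √(3.17ν²L/(gD³h_f))]
√(gD⁵h_f/L) = √(9.81·0.239⁵·5.45/268) = 0.01247
ε/(3.7D) = 2.60×10^-4; √(3.17ν²L/(gD³h_f)) = 1.72×10^-5
Q = -0.965·0.01247·ln(2.773×10^-4) = 0.09858 m³/s
Check: V = 2.20 m/s, Re = 1.04×10^6, f = 0.01984, h_f = 5.48 m ≈ 5.45 m ✓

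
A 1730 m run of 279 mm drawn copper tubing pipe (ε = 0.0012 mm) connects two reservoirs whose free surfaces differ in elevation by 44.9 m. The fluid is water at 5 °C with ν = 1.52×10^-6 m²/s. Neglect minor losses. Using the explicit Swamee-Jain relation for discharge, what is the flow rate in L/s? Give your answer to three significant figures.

Q ≈ 204 L/s

Swamee-Jain (Type II): Q = -0.965·√(gD⁵h_f/L)·ln[ε/(3.7D) + √(3.17ν²L/(gD³h_f))]
√(gD⁵h_f/L) = √(9.81·0.279⁵·44.9/1730) = 0.02075
ε/(3.7D) = 1.16×10^-6; √(3.17ν²L/(gD³h_f)) = 3.64×10^-5
Q = -0.965·0.02075·ln(3.756×10^-5) = 0.2040 m³/s
Check: V = 3.34 m/s, Re = 6.12×10^5, f = 0.01271, h_f = 44.7 m ≈ 44.9 m ✓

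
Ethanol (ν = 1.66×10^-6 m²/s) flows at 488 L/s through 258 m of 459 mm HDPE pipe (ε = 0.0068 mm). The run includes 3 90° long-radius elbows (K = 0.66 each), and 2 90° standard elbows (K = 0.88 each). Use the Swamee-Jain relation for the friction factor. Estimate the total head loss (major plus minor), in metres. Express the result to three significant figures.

H_L ≈ 4.73 m

V = 4Q/(πD²) = 2.949 m/s; V²/2g = 0.4433 m
Re = 8.15×10^5, ε/D = 1.48×10^-5 → f = 0.01233 (Swamee-Jain)
Major: h_f = f(L/D)·V²/2g = 0.01233·562.1·0.4433 = 3.073 m
Minor: ΣK = 3.74; h_m = ΣK·V²/2g = 1.658 m
Total H_L = 3.073 + 1.658 = 4.731 m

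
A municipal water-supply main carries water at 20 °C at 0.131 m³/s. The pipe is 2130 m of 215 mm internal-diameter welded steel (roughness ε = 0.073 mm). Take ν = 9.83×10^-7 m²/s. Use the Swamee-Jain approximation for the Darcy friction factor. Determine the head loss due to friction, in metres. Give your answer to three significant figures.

h_f ≈ 107 m

V = 4Q/(πD²) = 4·0.131/(π·0.215²) = 3.608 m/s
Re = VD/ν = 3.608·0.215/9.83×10^-7 = 7.89×10^5 → turbulent
ε/D = 0.073/215 = 3.40×10^-4
Swamee-Jain: f = 0.01626
h_f = f(L/D)V²/(2g) = 0.01626·(2130/0.215)·3.608²/(2·9.81) = 106.9 m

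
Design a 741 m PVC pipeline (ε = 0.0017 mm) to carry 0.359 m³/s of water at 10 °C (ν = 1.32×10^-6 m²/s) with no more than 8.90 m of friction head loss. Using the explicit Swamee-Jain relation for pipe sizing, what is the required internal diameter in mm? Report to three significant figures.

Swamee-Jain (Type III): D = 0.66·[ε^1.25·(LQ²/(gh_f))^4.75 + ν·Q^9.4·(L/(gh_f))^5.2]^0.04
LQ²/(gh_f) = 1.094; L/(gh_f) = 8.487
Term 1 = ε^1.25·(…)^4.75 = 9.40×10^-8; Term 2 = ν·Q^9.4·(…)^5.2 = 5.86×10^-6
D = 0.66·(9.40×10^-8 + 5.86×10^-6)^0.04 = 0.4079 m = 408 mm
Check: V = 2.75 m/s, Re = 8.49×10^5, f = 0.01203, h_f = 8.41 m ≈ 8.90 m ✓

D ≈ 408 mm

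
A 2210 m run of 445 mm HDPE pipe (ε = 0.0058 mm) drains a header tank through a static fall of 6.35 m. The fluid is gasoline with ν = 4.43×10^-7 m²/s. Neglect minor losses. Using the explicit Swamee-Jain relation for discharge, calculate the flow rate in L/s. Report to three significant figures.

Swamee-Jain (Type II): Q = -0.965·√(gD⁵h_f/L)·ln[ε/(3.7D) + √(3.17ν²L/(gD³h_f))]
√(gD⁵h_f/L) = √(9.81·0.445⁵·6.35/2210) = 0.02218
ε/(3.7D) = 3.52×10^-6; √(3.17ν²L/(gD³h_f)) = 1.58×10^-5
Q = -0.965·0.02218·ln(1.935×10^-5) = 0.2323 m³/s
Check: V = 1.49 m/s, Re = 1.50×10^6, f = 0.01126, h_f = 6.36 m ≈ 6.35 m ✓

Q ≈ 232 L/s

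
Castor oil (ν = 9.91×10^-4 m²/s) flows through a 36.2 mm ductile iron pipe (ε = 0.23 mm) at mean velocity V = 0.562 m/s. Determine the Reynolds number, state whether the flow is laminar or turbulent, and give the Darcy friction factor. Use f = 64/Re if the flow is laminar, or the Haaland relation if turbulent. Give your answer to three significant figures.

Re = VD/ν = 0.5620·0.0362/9.91×10^-4 = 20.5
Re < 2300 → laminar → f = 64/Re = 3.118

Re ≈ 20.5; laminar; f = 64/Re ≈ 3.12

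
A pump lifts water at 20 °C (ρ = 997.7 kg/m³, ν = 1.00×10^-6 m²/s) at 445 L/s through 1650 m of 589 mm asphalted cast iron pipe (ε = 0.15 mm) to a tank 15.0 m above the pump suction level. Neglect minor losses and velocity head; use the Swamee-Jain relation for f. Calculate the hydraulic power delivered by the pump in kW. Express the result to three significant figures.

V = 4Q/(πD²) = 1.633 m/s; Re = 9.62×10^5; ε/D = 2.55×10^-4; f = 0.01536
h_f = f(L/D)V²/2g = 5.851 m
Total head H = z + h_f = 15.0 + 5.851 = 20.85 m
P_hyd = ρgQH = 997.7·9.81·0.445·20.85 = 90.82 kW

P_hyd ≈ 90.8 kW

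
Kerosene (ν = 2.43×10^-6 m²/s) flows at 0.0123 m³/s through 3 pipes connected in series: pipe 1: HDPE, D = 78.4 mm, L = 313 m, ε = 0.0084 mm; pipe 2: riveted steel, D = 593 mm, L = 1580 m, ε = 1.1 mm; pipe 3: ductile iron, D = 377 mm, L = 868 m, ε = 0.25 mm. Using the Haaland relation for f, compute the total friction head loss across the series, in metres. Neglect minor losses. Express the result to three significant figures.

Pipe 1: V = 2.548 m/s, Re = 8.22×10^4, ε/D = 1.07×10^-4, f = 0.01899, h_1 = f(L/D)V²/2g = 25.09 m
Pipe 2: V = 0.04454 m/s, Re = 1.09×10^4, ε/D = 0.00185, f = 0.03276, h_2 = f(L/D)V²/2g = 0.008824 m
Pipe 3: V = 0.1102 m/s, Re = 1.71×10^4, ε/D = 6.63×10^-4, f = 0.02792, h_3 = f(L/D)V²/2g = 0.03977 m
Series → Q common, losses add: H = Σh = 25.14 m

H ≈ 25.1 m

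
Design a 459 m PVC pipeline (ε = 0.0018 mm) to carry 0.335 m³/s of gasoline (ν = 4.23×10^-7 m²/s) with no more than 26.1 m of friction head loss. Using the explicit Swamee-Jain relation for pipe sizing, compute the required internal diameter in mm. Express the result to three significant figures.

D ≈ 276 mm

Swamee-Jain (Type III): D = 0.66·[ε^1.25·(LQ²/(gh_f))^4.75 + ν·Q^9.4·(L/(gh_f))^5.2]^0.04
LQ²/(gh_f) = 0.2012; L/(gh_f) = 1.793
Term 1 = ε^1.25·(…)^4.75 = 3.24×10^-11; Term 2 = ν·Q^9.4·(…)^5.2 = 3.02×10^-10
D = 0.66·(3.24×10^-11 + 3.02×10^-10)^0.04 = 0.2758 m = 276 mm
Check: V = 5.61 m/s, Re = 3.66×10^6, f = 0.009796, h_f = 26.2 m ≈ 26.1 m ✓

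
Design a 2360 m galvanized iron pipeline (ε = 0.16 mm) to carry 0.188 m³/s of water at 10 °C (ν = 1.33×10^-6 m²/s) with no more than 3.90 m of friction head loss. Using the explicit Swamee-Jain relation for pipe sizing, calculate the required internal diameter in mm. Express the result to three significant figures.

D ≈ 503 mm

Swamee-Jain (Type III): D = 0.66·[ε^1.25·(LQ²/(gh_f))^4.75 + ν·Q^9.4·(L/(gh_f))^5.2]^0.04
LQ²/(gh_f) = 2.180; L/(gh_f) = 61.68
Term 1 = ε^1.25·(…)^4.75 = 7.29×10^-4; Term 2 = ν·Q^9.4·(…)^5.2 = 4.07×10^-4
D = 0.66·(7.29×10^-4 + 4.07×10^-4)^0.04 = 0.5032 m = 503 mm
Check: V = 0.945 m/s, Re = 3.58×10^5, f = 0.01693, h_f = 3.62 m ≈ 3.90 m ✓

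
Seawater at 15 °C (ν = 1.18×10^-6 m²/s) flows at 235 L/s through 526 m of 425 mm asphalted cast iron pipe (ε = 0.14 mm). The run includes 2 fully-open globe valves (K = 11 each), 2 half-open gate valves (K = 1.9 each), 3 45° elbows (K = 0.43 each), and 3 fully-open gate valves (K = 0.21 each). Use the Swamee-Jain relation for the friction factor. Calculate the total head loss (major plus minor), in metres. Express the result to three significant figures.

H_L ≈ 6.72 m

V = 4Q/(πD²) = 1.657 m/s; V²/2g = 0.1399 m
Re = 5.97×10^5, ε/D = 3.29×10^-4 → f = 0.01642 (Swamee-Jain)
Major: h_f = f(L/D)·V²/2g = 0.01642·1238·0.1399 = 2.843 m
Minor: ΣK = 27.7; h_m = ΣK·V²/2g = 3.877 m
Total H_L = 2.843 + 3.877 = 6.720 m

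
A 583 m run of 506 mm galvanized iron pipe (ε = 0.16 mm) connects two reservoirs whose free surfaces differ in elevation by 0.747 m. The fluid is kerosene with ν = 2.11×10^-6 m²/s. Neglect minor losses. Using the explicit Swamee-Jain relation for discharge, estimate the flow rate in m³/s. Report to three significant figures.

Swamee-Jain (Type II): Q = -0.965·√(gD⁵h_f/L)·ln[ε/(3.7D) + √(3.17ν²L/(gD³h_f))]
√(gD⁵h_f/L) = √(9.81·0.506⁵·0.747/583) = 0.02042
ε/(3.7D) = 8.55×10^-5; √(3.17ν²L/(gD³h_f)) = 9.31×10^-5
Q = -0.965·0.02042·ln(1.786×10^-4) = 0.1701 m³/s
Check: V = 0.846 m/s, Re = 2.03×10^5, f = 0.01786, h_f = 0.750 m ≈ 0.747 m ✓

Q ≈ 0.170 m³/s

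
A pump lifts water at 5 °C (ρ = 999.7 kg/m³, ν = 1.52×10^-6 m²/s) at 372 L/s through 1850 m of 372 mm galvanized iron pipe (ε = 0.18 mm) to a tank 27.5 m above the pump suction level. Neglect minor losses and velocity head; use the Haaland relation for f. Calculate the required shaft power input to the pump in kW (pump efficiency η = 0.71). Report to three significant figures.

V = 4Q/(πD²) = 3.423 m/s; Re = 8.38×10^5; ε/D = 4.84×10^-4; f = 0.01714
h_f = f(L/D)V²/2g = 50.91 m
Total head H = z + h_f = 27.5 + 50.91 = 78.41 m
P_hyd = ρgQH = 999.7·9.81·0.372·78.41 = 286.0 kW
P_shaft = P_hyd/η = 286.0/0.71 = 402.9 kW

P_shaft ≈ 403 kW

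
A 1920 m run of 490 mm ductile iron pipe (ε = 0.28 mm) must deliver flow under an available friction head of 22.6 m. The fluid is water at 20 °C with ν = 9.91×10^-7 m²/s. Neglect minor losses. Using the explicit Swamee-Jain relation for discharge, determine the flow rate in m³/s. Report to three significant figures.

Q ≈ 0.479 m³/s

Swamee-Jain (Type II): Q = -0.965·√(gD⁵h_f/L)·ln[ε/(3.7D) + √(3.17ν²L/(gD³h_f))]
√(gD⁵h_f/L) = √(9.81·0.490⁵·22.6/1920) = 0.05711
ε/(3.7D) = 1.54×10^-4; √(3.17ν²L/(gD³h_f)) = 1.51×10^-5
Q = -0.965·0.05711·ln(1.696×10^-4) = 0.4785 m³/s
Check: V = 2.54 m/s, Re = 1.25×10^6, f = 0.01767, h_f = 22.7 m ≈ 22.6 m ✓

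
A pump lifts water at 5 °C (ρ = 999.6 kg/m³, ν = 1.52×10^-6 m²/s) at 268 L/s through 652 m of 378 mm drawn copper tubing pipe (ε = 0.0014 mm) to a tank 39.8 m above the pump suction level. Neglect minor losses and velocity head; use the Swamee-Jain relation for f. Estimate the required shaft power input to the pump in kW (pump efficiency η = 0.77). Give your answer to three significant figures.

P_shaft ≈ 158 kW

V = 4Q/(πD²) = 2.388 m/s; Re = 5.94×10^5; ε/D = 3.70×10^-6; f = 0.01276
h_f = f(L/D)V²/2g = 6.400 m
Total head H = z + h_f = 39.8 + 6.400 = 46.20 m
P_hyd = ρgQH = 999.6·9.81·0.268·46.20 = 121.4 kW
P_shaft = P_hyd/η = 121.4/0.77 = 157.7 kW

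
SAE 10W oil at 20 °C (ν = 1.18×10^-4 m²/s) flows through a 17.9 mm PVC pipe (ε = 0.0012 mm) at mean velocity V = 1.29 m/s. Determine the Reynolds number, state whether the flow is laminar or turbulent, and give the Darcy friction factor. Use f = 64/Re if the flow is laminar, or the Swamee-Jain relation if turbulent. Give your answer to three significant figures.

Re = VD/ν = 1.290·0.0179/1.18×10^-4 = 196
Re < 2300 → laminar → f = 64/Re = 0.3271

Re ≈ 196; laminar; f = 64/Re ≈ 0.327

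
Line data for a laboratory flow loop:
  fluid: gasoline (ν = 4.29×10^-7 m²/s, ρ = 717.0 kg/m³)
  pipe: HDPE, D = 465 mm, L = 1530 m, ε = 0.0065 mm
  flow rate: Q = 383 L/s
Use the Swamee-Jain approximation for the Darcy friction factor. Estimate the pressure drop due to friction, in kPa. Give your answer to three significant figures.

Δp ≈ 63.7 kPa

V = 4Q/(πD²) = 4·0.383/(π·0.465²) = 2.255 m/s
Re = VD/ν = 2.255·0.465/4.29×10^-7 = 2.44×10^6 → turbulent
ε/D = 0.0065/465 = 1.40×10^-5
Swamee-Jain: f = 0.01061
h_f = f(L/D)V²/(2g) = 0.01061·(1530/0.465)·2.255²/(2·9.81) = 9.051 m
Δp = ρg·h_f = 717.0·9.81·9.051 = 63.66 kPa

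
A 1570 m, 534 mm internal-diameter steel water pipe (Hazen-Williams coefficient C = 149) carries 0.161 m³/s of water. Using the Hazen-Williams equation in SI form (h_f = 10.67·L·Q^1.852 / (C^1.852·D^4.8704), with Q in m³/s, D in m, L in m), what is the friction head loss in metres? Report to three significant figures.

h_f ≈ 1.14 m

h_f = 10.67·1570·0.161^1.852 / (149^1.852·0.534^4.8704) = 1.141 m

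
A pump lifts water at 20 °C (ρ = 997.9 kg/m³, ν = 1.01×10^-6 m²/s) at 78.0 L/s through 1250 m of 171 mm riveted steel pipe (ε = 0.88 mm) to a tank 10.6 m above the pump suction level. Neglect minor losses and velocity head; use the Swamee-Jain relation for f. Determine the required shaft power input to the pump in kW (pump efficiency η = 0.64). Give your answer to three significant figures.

V = 4Q/(πD²) = 3.396 m/s; Re = 5.75×10^5; ε/D = 0.00515; f = 0.03088
h_f = f(L/D)V²/2g = 132.7 m
Total head H = z + h_f = 10.6 + 132.7 = 143.3 m
P_hyd = ρgQH = 997.9·9.81·0.0780·143.3 = 109.4 kW
P_shaft = P_hyd/η = 109.4/0.64 = 171.0 kW

P_shaft ≈ 171 kW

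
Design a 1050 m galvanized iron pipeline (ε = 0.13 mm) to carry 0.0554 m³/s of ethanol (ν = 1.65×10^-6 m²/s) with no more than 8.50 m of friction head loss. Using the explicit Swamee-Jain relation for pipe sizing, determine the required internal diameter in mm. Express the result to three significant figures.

D ≈ 231 mm

Swamee-Jain (Type III): D = 0.66·[ε^1.25·(LQ²/(gh_f))^4.75 + ν·Q^9.4·(L/(gh_f))^5.2]^0.04
LQ²/(gh_f) = 0.03865; L/(gh_f) = 12.59
Term 1 = ε^1.25·(…)^4.75 = 2.70×10^-12; Term 2 = ν·Q^9.4·(…)^5.2 = 1.34×10^-12
D = 0.66·(2.70×10^-12 + 1.34×10^-12)^0.04 = 0.2311 m = 231 mm
Check: V = 1.32 m/s, Re = 1.85×10^5, f = 0.01939, h_f = 7.83 m ≈ 8.50 m ✓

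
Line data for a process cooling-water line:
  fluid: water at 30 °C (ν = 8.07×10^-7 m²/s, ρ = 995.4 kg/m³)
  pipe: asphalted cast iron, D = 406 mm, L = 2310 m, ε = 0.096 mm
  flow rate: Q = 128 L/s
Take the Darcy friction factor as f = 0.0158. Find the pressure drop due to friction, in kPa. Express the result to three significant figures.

Δp ≈ 43.7 kPa

V = 4Q/(πD²) = 4·0.128/(π·0.406²) = 0.9887 m/s
h_f = f(L/D)V²/(2g) = 0.01580·(2310/0.406)·0.9887²/(2·9.81) = 4.479 m
Δp = ρg·h_f = 995.4·9.81·4.479 = 43.74 kPa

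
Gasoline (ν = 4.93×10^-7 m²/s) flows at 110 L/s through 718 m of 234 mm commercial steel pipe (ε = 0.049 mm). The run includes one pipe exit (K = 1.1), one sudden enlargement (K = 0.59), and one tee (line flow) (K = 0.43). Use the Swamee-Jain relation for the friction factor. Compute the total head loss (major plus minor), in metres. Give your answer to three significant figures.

V = 4Q/(πD²) = 2.558 m/s; V²/2g = 0.3335 m
Re = 1.21×10^6, ε/D = 2.09×10^-4 → f = 0.01473 (Swamee-Jain)
Major: h_f = f(L/D)·V²/2g = 0.01473·3068·0.3335 = 15.07 m
Minor: ΣK = 2.12; h_m = ΣK·V²/2g = 0.7069 m
Total H_L = 15.07 + 0.7069 = 15.77 m

H_L ≈ 15.8 m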